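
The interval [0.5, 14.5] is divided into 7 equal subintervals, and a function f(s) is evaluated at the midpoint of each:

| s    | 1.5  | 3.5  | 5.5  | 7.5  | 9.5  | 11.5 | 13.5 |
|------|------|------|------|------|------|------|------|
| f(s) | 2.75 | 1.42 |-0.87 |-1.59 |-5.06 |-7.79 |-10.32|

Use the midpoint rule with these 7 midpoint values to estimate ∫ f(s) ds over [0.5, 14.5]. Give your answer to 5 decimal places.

h = 2, n = 7.
h·[y(m₁) + y(m₂) + y(m₃) + y(m₄) + y(m₅) + y(m₆) + y(m₇)] = 2·(-21.46) = -42.92000.

-42.92000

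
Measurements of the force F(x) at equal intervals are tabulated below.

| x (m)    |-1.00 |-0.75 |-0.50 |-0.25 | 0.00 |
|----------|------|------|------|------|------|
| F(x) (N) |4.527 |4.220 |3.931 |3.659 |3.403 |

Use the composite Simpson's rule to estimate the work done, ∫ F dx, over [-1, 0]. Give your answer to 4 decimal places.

h = 0.25, n = 4.
(h/3)·[y₀ + 4y₁ + 2y₂ + 4y₃ + y₄] = 0.083333·(47.308) = 3.9423.

3.9423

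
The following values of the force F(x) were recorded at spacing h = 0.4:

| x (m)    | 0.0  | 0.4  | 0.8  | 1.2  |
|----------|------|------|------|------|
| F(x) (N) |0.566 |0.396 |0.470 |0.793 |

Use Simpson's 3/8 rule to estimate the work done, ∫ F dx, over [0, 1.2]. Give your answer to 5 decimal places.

0.59355

h = 0.4, n = 3.
(3h/8)·[y₀ + 3y₁ + 3y₂ + y₃] = 0.15·(3.957) = 0.59355.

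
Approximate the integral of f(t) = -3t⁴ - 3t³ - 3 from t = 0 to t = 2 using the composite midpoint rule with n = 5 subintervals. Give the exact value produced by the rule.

-36.32448

h = (2 − 0)/5 = 0.4.
Midpoints m₁,…,m₅ = 0.2, 0.6, 1, 1.4, 1.8.
f(m₁)=-3.0288, f(m₂)=-4.0368, f(m₃)=-9, f(m₄)=-22.7568, f(m₅)=-51.9888.
h·[f(m₁) + f(m₂) + f(m₃) + f(m₄) + f(m₅)] = 0.4·(-90.8112) = -36.32448.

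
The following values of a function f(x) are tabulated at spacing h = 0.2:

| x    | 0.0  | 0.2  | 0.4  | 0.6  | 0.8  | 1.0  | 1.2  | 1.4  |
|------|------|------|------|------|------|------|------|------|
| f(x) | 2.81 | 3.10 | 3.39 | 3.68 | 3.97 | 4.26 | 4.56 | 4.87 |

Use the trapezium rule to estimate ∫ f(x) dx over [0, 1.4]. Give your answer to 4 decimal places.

h = 0.2, n = 7.
(h/2)·[y₀ + 2y₁ + 2y₂ + 2y₃ + 2y₄ + 2y₅ + 2y₆ + y₇] = 0.1·(53.60) = 5.3600.

5.3600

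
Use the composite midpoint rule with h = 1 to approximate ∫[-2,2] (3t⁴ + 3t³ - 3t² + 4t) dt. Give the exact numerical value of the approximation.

h = (2 − (-2))/4 = 1.
Midpoints m₁,…,m₄ = -1.5, -0.5, 0.5, 1.5.
f(m₁)=-7.6875, f(m₂)=-2.9375, f(m₃)=1.8125, f(m₄)=24.5625.
h·[f(m₁) + f(m₂) + f(m₃) + f(m₄)] = 1·(15.75) = 15.75.

15.75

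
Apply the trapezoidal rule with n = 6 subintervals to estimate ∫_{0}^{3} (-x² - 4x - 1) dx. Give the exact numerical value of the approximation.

h = (3 − 0)/6 = 0.5.
Nodes x₀,…,x₆ = 0, 0.5, 1, 1.5, 2, 2.5, 3.
f(x) = -x² - 4x - 1: f₀=-1, f₁=-3.25, f₂=-6, f₃=-9.25, f₄=-13, f₅=-17.25, f₆=-22.
(h/2)·[f₀ + 2f₁ + 2f₂ + 2f₃ + 2f₄ + 2f₅ + f₆] = 0.25·(-120.5) = -30.125.

-30.125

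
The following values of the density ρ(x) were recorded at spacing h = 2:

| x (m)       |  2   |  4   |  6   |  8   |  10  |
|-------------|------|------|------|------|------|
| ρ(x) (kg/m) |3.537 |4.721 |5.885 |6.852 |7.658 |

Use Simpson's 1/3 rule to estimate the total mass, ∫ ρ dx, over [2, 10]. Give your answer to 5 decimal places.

h = 2, n = 4.
(h/3)·[y₀ + 4y₁ + 2y₂ + 4y₃ + y₄] = 0.666667·(69.257) = 46.17133.

46.17133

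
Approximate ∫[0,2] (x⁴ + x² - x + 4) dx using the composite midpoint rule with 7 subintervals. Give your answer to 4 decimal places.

14.9446

h = (2 − 0)/7 = 0.285714.
Midpoints m₁,…,m₇ = 0.142857, 0.428571, 0.714286, 1, 1.285714, 1.571429, 1.857143.
f(m₁)=3.877968, f(m₂)=3.788838, f(m₃)=4.056227, f(m₄)=5, f(m₅)=7.099958, f(m₆)=10.995835, f(m₇)=17.487297.
h·[f(m₁) + f(m₂) + f(m₃) + f(m₄) + f(m₅) + f(m₆) + f(m₇)] = 0.285714·(52.306122) = 14.9446.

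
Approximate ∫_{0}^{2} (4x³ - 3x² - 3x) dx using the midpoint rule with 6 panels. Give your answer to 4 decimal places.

h = (2 − 0)/6 = 0.333333.
Midpoints m₁,…,m₆ = 0.166667, 0.5, 0.833333, 1.166667, 1.5, 1.833333.
f(m₁)=-0.564815, f(m₂)=-1.75, f(m₃)=-2.268519, f(m₄)=-1.231481, f(m₅)=2.25, f(m₆)=9.064815.
h·[f(m₁) + f(m₂) + f(m₃) + f(m₄) + f(m₅) + f(m₆)] = 0.333333·(5.5) = 1.8333.

1.8333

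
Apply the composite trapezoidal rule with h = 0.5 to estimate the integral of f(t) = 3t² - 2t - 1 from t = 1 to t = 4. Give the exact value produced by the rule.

h = (4 − 1)/6 = 0.5.
Nodes t₀,…,t₆ = 1, 1.5, 2, 2.5, 3, 3.5, 4.
f(t) = 3t² - 2t - 1: f₀=0, f₁=2.75, f₂=7, f₃=12.75, f₄=20, f₅=28.75, f₆=39.
(h/2)·[f₀ + 2f₁ + 2f₂ + 2f₃ + 2f₄ + 2f₅ + f₆] = 0.25·(181.5) = 45.375.

45.375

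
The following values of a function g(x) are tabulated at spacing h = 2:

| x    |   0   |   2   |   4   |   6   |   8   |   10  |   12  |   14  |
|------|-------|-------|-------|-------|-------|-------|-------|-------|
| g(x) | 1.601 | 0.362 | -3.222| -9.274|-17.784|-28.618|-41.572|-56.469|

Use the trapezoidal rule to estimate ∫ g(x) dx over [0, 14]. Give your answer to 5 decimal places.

h = 2, n = 7.
(h/2)·[y₀ + 2y₁ + 2y₂ + 2y₃ + 2y₄ + 2y₅ + 2y₆ + y₇] = 1·(-255.084) = -255.08400.

-255.08400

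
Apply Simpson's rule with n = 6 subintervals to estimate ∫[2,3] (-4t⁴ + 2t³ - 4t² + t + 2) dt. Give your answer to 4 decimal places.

h = (3 − 2)/6 = 0.166667.
Nodes t₀,…,t₆ = 2, 2.166667, 2.333333, 2.5, 2.666667, 2.833333, 3.
f(t) = -4t⁴ + 2t³ - 4t² + t + 2: f₀=-60, f₁=-82.419753, f₂=-110.604938, f₃=-145.5, f₄=-188.123457, f₅=-239.567901, f₆=-301.
(h/3)·[f₀ + 4f₁ + 2f₂ + 4f₃ + 2f₄ + 4f₅ + f₆] = 0.055556·(-2828.407407) = -157.1337.

-157.1337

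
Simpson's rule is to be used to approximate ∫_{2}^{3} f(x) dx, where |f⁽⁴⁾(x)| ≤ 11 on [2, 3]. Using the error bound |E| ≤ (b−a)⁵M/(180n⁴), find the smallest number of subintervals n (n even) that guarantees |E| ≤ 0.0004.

Need 11/(180n⁴) ≤ 0.0004.
n⁴ ≥ 11/(180·0.0004) = 152.778 ⇒ n ≥ 3.5157, so the smallest even n is 4. (n must be even for Simpson's rule.)

4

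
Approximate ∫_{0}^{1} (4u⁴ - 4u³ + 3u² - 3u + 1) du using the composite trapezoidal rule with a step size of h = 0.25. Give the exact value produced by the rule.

h = (1 − 0)/4 = 0.25.
Nodes u₀,…,u₄ = 0, 0.25, 0.5, 0.75, 1.
f(u) = 4u⁴ - 4u³ + 3u² - 3u + 1: f₀=1, f₁=0.390625, f₂=0, f₃=0.015625, f₄=1.
(h/2)·[f₀ + 2f₁ + 2f₂ + 2f₃ + f₄] = 0.125·(2.8125) = 0.3515625.

0.3515625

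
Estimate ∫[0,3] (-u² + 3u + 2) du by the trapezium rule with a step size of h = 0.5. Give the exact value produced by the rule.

h = (3 − 0)/6 = 0.5.
Nodes u₀,…,u₆ = 0, 0.5, 1, 1.5, 2, 2.5, 3.
f(u) = -u² + 3u + 2: f₀=2, f₁=3.25, f₂=4, f₃=4.25, f₄=4, f₅=3.25, f₆=2.
(h/2)·[f₀ + 2f₁ + 2f₂ + 2f₃ + 2f₄ + 2f₅ + f₆] = 0.25·(41.5) = 10.375.

10.375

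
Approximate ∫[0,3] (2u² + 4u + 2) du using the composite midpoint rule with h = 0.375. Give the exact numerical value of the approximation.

h = (3 − 0)/8 = 0.375.
Midpoints m₁,…,m₈ = 0.1875, 0.5625, 0.9375, 1.3125, 1.6875, 2.0625, 2.4375, 2.8125.
f(m₁)=2.8203125, f(m₂)=4.8828125, f(m₃)=7.5078125, f(m₄)=10.6953125, f(m₅)=14.4453125, f(m₆)=18.7578125, f(m₇)=23.6328125, f(m₈)=29.0703125.
h·[f(m₁) + f(m₂) + f(m₃) + f(m₄) + f(m₅) + f(m₆) + f(m₇) + f(m₈)] = 0.375·(111.8125) = 41.9296875.

41.9296875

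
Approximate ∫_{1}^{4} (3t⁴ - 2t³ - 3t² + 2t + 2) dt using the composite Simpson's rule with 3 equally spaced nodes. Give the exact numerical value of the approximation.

h = (4 − 1)/2 = 1.5.
Nodes t₀,…,t₂ = 1, 2.5, 4.
f(t) = 3t⁴ - 2t³ - 3t² + 2t + 2: f₀=2, f₁=74.1875, f₂=602.
(h/3)·[f₀ + 4f₁ + f₂] = 0.5·(900.75) = 450.375.

450.375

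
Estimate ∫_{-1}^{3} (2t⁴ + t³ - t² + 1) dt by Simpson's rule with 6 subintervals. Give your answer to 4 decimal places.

112.4774

h = (3 − (-1))/6 = 0.666667.
Nodes t₀,…,t₆ = -1, -0.333333, 0.333333, 1, 1.666667, 2.333333, 3.
f(t) = 2t⁴ + t³ - t² + 1: f₀=1, f₁=0.876543, f₂=0.950617, f₃=3, f₄=18.283951, f₅=67.543210, f₆=181.
(h/3)·[f₀ + 4f₁ + 2f₂ + 4f₃ + 2f₄ + 4f₅ + f₆] = 0.222222·(506.148148) = 112.4774.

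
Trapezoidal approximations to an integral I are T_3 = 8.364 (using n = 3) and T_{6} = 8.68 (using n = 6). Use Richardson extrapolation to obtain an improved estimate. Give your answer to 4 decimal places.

8.7853

R = (4·T_{6} − T_3) / 3 = (4·8.68 − 8.364)/3 = (26.356)/3 = 8.7853.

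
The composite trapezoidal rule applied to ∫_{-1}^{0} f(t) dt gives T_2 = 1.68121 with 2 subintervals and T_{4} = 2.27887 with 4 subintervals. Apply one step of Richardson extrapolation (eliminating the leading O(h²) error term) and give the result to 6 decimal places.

R = (4·T_{4} − T_2) / 3 = (4·2.27887 − 1.68121)/3 = (7.43427)/3 = 2.478090.

2.478090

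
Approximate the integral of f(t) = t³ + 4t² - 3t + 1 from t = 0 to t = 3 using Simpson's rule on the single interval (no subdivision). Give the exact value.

S = (b−a)/6 · [f(0) + 4f(1.5) + f(3)] = 0.5·[1 + 4·8.875 + 55] = 45.75.

45.75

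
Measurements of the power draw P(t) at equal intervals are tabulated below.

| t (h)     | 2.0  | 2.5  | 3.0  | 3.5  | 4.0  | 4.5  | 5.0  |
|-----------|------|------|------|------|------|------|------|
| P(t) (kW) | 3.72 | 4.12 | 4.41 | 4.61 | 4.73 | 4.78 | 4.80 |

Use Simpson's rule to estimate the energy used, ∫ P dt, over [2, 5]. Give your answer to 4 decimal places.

h = 0.5, n = 6.
(h/3)·[y₀ + 4y₁ + 2y₂ + 4y₃ + 2y₄ + 4y₅ + y₆] = 0.166667·(80.84) = 13.4733.

13.4733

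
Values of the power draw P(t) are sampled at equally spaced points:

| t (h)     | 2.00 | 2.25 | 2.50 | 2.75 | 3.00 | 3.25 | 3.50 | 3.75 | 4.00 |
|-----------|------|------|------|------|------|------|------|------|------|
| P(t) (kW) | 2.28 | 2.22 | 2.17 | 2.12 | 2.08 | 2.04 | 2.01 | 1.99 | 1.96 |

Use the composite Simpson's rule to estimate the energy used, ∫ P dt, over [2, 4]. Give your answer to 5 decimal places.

4.18667

h = 0.25, n = 8.
(h/3)·[y₀ + 4y₁ + 2y₂ + 4y₃ + 2y₄ + 4y₅ + 2y₆ + 4y₇ + y₈] = 0.083333·(50.24) = 4.18667.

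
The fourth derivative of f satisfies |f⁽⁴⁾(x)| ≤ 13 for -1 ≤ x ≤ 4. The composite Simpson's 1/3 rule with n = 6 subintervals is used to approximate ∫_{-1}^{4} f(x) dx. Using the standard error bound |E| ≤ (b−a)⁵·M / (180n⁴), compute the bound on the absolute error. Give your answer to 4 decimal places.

0.1741

|E| ≤ (5)⁵·13 / (180·6⁴) = 40625/233280 = 0.1741.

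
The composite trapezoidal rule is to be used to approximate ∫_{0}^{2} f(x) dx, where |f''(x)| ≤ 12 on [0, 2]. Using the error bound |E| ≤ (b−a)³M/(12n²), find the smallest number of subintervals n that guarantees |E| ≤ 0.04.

Need 96/(12n²) ≤ 0.04.
n² ≥ 96/(12·0.04) = 200 ⇒ n ≥ 14.1421, so the smallest n is 15.

15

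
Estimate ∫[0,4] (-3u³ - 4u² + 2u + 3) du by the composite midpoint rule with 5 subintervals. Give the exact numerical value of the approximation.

-244.64

h = (4 − 0)/5 = 0.8.
Midpoints m₁,…,m₅ = 0.4, 1.2, 2, 2.8, 3.6.
f(m₁)=2.968, f(m₂)=-5.544, f(m₃)=-33, f(m₄)=-88.616, f(m₅)=-181.608.
h·[f(m₁) + f(m₂) + f(m₃) + f(m₄) + f(m₅)] = 0.8·(-305.8) = -244.64.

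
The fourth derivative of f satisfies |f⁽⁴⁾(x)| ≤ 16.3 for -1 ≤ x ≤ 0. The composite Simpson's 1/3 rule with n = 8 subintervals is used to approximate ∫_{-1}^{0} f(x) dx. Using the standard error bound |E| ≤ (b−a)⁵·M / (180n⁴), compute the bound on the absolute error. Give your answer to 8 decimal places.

|E| ≤ (1)⁵·16.3 / (180·8⁴) = 16.3/737280 = 0.00002211.

0.00002211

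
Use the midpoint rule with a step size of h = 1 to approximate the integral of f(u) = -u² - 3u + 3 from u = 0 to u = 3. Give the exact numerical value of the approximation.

-13.25

h = (3 − 0)/3 = 1.
Midpoints m₁,…,m₃ = 0.5, 1.5, 2.5.
f(m₁)=1.25, f(m₂)=-3.75, f(m₃)=-10.75.
h·[f(m₁) + f(m₂) + f(m₃)] = 1·(-13.25) = -13.25.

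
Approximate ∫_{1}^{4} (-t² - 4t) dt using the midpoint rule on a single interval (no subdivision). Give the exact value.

M = (b−a)·f(2.5) = 3·(-16.25) = -48.75.

-48.75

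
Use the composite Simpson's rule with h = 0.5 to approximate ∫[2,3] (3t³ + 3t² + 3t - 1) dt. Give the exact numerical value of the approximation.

74.25

h = (3 − 2)/2 = 0.5.
Nodes t₀,…,t₂ = 2, 2.5, 3.
f(t) = 3t³ + 3t² + 3t - 1: f₀=41, f₁=72.125, f₂=116.
(h/3)·[f₀ + 4f₁ + f₂] = 0.166667·(445.5) = 74.25.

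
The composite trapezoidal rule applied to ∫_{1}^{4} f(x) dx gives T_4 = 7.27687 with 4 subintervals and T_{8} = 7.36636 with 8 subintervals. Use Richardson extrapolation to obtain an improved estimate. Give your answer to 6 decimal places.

R = (4·T_{8} − T_4) / 3 = (4·7.36636 − 7.27687)/3 = (22.18857)/3 = 7.396190.

7.396190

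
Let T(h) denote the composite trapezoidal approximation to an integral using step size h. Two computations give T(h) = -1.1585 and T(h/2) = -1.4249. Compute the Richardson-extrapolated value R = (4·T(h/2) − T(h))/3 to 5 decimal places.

-1.51370

R = (4·T(h/2) − T(h)) / 3 = (4·(-1.4249) − (-1.1585))/3 = (-4.5411)/3 = -1.51370.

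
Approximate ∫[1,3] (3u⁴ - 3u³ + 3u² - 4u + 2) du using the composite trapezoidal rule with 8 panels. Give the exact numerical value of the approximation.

h = (3 − 1)/8 = 0.25.
Nodes u₀,…,u₈ = 1, 1.25, 1.5, 1.75, 2, 2.25, 2.5, 2.75, 3.
f(u) = 3u⁴ - 3u³ + 3u² - 4u + 2: f₀=1, f₁=3.15234375, f₂=7.8125, f₃=16.24609375, f₄=30, f₅=50.90234375, f₆=81.0625, f₇=122.87109375, f₈=179.
(h/2)·[f₀ + 2f₁ + 2f₂ + 2f₃ + 2f₄ + 2f₅ + 2f₆ + 2f₇ + f₈] = 0.125·(804.09375) = 100.51171875.

100.51171875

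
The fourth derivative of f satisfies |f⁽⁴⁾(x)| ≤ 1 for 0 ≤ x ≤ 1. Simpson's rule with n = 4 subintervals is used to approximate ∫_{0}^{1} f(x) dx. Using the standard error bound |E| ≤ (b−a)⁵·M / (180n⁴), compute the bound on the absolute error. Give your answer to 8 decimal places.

|E| ≤ (1)⁵·1 / (180·4⁴) = 1/46080 = 0.00002170.

0.00002170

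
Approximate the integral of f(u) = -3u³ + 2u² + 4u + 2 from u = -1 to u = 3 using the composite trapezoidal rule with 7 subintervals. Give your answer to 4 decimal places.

-18.8571

h = (3 − (-1))/7 = 0.571429.
Nodes u₀,…,u₇ = -1, -0.428571, 0.142857, 0.714286, 1.285714, 1.857143, 2.428571, 3.
f(u) = -3u³ + 2u² + 4u + 2: f₀=3, f₁=0.889213, f₂=2.603499, f₃=4.784257, f₄=4.072886, f₅=-2.889213, f₆=-19.460641, f₇=-49.
(h/2)·[f₀ + 2f₁ + 2f₂ + 2f₃ + 2f₄ + 2f₅ + 2f₆ + f₇] = 0.285714·(-66) = -18.8571.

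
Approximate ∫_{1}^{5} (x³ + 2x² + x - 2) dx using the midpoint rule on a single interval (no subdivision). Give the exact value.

184

M = (b−a)·f(3) = 4·(46) = 184.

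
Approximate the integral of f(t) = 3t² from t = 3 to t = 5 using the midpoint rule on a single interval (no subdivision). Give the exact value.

96

M = (b−a)·f(4) = 2·(48) = 96.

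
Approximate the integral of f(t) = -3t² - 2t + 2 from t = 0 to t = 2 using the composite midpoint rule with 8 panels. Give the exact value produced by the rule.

-7.96875

h = (2 − 0)/8 = 0.25.
Midpoints m₁,…,m₈ = 0.125, 0.375, 0.625, 0.875, 1.125, 1.375, 1.625, 1.875.
f(m₁)=1.703125, f(m₂)=0.828125, f(m₃)=-0.421875, f(m₄)=-2.046875, f(m₅)=-4.046875, f(m₆)=-6.421875, f(m₇)=-9.171875, f(m₈)=-12.296875.
h·[f(m₁) + f(m₂) + f(m₃) + f(m₄) + f(m₅) + f(m₆) + f(m₇) + f(m₈)] = 0.25·(-31.875) = -7.96875.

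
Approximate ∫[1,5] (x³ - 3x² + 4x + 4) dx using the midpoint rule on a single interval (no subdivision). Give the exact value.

M = (b−a)·f(3) = 4·(16) = 64.

64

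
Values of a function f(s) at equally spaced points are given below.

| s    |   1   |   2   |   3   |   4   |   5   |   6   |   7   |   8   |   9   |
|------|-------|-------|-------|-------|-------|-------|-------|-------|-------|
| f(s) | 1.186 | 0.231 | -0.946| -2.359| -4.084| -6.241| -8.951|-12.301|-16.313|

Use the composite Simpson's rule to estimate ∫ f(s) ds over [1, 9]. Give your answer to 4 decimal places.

-41.9230

h = 1, n = 8.
(h/3)·[y₀ + 4y₁ + 2y₂ + 4y₃ + 2y₄ + 4y₅ + 2y₆ + 4y₇ + y₈] = 0.333333·(-125.769) = -41.9230.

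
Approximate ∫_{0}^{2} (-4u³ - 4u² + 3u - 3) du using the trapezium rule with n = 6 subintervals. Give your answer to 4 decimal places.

h = (2 − 0)/6 = 0.333333.
Nodes u₀,…,u₆ = 0, 0.333333, 0.666667, 1, 1.333333, 1.666667, 2.
f(u) = -4u³ - 4u² + 3u - 3: f₀=-3, f₁=-2.592593, f₂=-3.962963, f₃=-8, f₄=-15.592593, f₅=-27.629630, f₆=-45.
(h/2)·[f₀ + 2f₁ + 2f₂ + 2f₃ + 2f₄ + 2f₅ + f₆] = 0.166667·(-163.555556) = -27.2593.

-27.2593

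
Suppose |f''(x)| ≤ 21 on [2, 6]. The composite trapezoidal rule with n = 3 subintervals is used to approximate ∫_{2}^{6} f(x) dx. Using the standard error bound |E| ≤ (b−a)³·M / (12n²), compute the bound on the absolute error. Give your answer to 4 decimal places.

12.4444

|E| ≤ (4)³·21 / (12·3²) = 1344/108 = 12.4444.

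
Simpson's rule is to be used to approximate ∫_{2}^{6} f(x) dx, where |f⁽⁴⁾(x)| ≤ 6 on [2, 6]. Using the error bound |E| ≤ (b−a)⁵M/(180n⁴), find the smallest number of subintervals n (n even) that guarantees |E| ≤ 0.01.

8

Need 6144/(180n⁴) ≤ 0.01.
n⁴ ≥ 6144/(180·0.01) = 3413.33 ⇒ n ≥ 7.6435, so the smallest even n is 8. (n must be even for Simpson's rule.)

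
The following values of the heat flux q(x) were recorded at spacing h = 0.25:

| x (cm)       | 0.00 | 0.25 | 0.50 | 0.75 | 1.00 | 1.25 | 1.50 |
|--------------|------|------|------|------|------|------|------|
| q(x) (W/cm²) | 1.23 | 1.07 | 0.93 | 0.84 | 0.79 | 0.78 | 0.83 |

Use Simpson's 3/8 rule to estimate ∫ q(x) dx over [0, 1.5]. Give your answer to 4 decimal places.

1.3547

h = 0.25, n = 6.
(3h/8)·[y₀ + 3y₁ + 3y₂ + 2y₃ + 3y₄ + 3y₅ + y₆] = 0.09375·(14.45) = 1.3547.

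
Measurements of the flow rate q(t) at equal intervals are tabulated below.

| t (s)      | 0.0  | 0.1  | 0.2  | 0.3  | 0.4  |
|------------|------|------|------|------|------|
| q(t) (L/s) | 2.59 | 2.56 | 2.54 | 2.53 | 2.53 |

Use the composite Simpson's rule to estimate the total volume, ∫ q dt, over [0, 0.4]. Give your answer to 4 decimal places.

h = 0.1, n = 4.
(h/3)·[y₀ + 4y₁ + 2y₂ + 4y₃ + y₄] = 0.033333·(30.56) = 1.0187.

1.0187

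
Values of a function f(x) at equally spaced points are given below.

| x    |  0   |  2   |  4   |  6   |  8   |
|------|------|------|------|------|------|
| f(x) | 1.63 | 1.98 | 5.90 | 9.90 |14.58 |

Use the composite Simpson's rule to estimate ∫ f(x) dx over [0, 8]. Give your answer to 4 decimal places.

h = 2, n = 4.
(h/3)·[y₀ + 4y₁ + 2y₂ + 4y₃ + y₄] = 0.666667·(75.53) = 50.3533.

50.3533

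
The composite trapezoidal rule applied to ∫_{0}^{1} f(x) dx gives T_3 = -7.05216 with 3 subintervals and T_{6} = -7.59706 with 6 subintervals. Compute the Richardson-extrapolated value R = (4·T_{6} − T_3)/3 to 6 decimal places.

R = (4·T_{6} − T_3) / 3 = (4·(-7.59706) − (-7.05216))/3 = (-23.33608)/3 = -7.778693.

-7.778693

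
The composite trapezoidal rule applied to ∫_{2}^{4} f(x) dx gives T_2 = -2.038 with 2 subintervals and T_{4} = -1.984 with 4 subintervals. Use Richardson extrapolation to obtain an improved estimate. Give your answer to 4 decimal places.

R = (4·T_{4} − T_2) / 3 = (4·(-1.984) − (-2.038))/3 = (-5.898)/3 = -1.9660.

-1.9660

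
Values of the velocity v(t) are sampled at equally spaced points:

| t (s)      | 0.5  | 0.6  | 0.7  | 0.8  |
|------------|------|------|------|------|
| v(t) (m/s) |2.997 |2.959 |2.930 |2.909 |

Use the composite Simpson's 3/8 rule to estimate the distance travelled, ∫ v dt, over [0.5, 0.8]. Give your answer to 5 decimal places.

0.88399

h = 0.1, n = 3.
(3h/8)·[y₀ + 3y₁ + 3y₂ + y₃] = 0.0375·(23.573) = 0.88399.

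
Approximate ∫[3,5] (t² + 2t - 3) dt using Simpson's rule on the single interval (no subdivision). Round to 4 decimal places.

S = (b−a)/6 · [f(3) + 4f(4) + f(5)] = 0.333333·[12 + 4·21 + 32] = 42.6667.

42.6667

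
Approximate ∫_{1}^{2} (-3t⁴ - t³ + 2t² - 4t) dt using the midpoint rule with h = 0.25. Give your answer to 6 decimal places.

h = (2 − 1)/4 = 0.25.
Midpoints m₁,…,m₄ = 1.125, 1.375, 1.625, 1.875.
f(m₁)=-8.197998046875, f(m₂)=-15.041748046875, f(m₃)=-26.428466796875, f(m₄)=-44.139404296875.
h·[f(m₁) + f(m₂) + f(m₃) + f(m₄)] = 0.25·(-93.8076171875) = -23.451904.

-23.451904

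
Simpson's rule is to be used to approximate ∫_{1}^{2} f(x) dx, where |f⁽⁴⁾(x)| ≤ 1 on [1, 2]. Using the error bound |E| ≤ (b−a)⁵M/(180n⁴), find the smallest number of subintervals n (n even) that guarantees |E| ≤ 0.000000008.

Need 1/(180n⁴) ≤ 0.000000008.
n⁴ ≥ 1/(180·0.000000008) = 694444 ⇒ n ≥ 28.8675, so the smallest even n is 30. (n must be even for Simpson's rule.)

30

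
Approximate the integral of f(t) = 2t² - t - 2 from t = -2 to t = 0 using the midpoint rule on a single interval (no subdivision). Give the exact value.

M = (b−a)·f(-1) = 2·(1) = 2.

2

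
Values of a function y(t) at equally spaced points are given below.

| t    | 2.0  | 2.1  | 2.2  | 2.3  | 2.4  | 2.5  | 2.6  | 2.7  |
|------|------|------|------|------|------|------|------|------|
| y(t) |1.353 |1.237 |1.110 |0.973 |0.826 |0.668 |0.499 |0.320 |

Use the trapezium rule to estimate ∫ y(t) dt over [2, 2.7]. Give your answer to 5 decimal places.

0.61495

h = 0.1, n = 7.
(h/2)·[y₀ + 2y₁ + 2y₂ + 2y₃ + 2y₄ + 2y₅ + 2y₆ + y₇] = 0.05·(12.299) = 0.61495.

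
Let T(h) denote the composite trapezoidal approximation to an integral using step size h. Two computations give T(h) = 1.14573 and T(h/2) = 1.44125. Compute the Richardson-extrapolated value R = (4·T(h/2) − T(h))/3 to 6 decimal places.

1.539757

R = (4·T(h/2) − T(h)) / 3 = (4·1.44125 − 1.14573)/3 = (4.61927)/3 = 1.539757.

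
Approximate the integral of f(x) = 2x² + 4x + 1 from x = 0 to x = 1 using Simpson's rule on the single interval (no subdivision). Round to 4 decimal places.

3.6667

S = (b−a)/6 · [f(0) + 4f(0.5) + f(1)] = 0.166667·[1 + 4·3.5 + 7] = 3.6667.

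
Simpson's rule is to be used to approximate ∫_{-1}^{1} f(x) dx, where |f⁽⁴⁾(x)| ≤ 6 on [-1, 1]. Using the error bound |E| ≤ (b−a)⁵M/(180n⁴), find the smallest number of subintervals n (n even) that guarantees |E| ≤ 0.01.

Need 192/(180n⁴) ≤ 0.01.
n⁴ ≥ 192/(180·0.01) = 106.667 ⇒ n ≥ 3.2137, so the smallest even n is 4. (n must be even for Simpson's rule.)

4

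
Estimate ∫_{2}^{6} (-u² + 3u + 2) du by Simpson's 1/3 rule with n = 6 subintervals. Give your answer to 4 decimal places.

-13.3333

h = (6 − 2)/6 = 0.666667.
Nodes u₀,…,u₆ = 2, 2.666667, 3.333333, 4, 4.666667, 5.333333, 6.
f(u) = -u² + 3u + 2: f₀=4, f₁=2.888889, f₂=0.888889, f₃=-2, f₄=-5.777778, f₅=-10.444444, f₆=-16.
(h/3)·[f₀ + 4f₁ + 2f₂ + 4f₃ + 2f₄ + 4f₅ + f₆] = 0.222222·(-60) = -13.3333.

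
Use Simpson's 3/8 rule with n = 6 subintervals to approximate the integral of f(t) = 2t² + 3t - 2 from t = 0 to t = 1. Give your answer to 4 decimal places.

h = (1 − 0)/6 = 0.166667.
Nodes t₀,…,t₆ = 0, 0.166667, 0.333333, 0.5, 0.666667, 0.833333, 1.
f(t) = 2t² + 3t - 2: f₀=-2, f₁=-1.444444, f₂=-0.777778, f₃=0, f₄=0.888889, f₅=1.888889, f₆=3.
(3h/8)·[f₀ + 3f₁ + 3f₂ + 2f₃ + 3f₄ + 3f₅ + f₆] = 0.0625·(2.666667) = 0.1667.

0.1667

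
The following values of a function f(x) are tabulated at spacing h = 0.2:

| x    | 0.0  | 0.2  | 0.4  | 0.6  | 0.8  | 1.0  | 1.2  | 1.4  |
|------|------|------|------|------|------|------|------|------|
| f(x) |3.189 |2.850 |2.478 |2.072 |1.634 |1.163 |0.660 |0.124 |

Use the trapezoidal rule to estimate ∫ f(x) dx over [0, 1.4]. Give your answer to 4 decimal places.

2.5027

h = 0.2, n = 7.
(h/2)·[y₀ + 2y₁ + 2y₂ + 2y₃ + 2y₄ + 2y₅ + 2y₆ + y₇] = 0.1·(25.027) = 2.5027.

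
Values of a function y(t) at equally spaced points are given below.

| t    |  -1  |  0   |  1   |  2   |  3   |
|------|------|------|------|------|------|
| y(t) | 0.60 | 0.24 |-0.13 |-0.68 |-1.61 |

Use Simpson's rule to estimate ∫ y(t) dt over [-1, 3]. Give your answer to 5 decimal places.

h = 1, n = 4.
(h/3)·[y₀ + 4y₁ + 2y₂ + 4y₃ + y₄] = 0.333333·(-3.03) = -1.01000.

-1.01000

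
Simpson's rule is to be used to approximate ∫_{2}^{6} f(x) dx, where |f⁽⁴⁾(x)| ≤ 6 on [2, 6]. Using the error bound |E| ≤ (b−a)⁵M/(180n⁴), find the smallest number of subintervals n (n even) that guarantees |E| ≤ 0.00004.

32

Need 6144/(180n⁴) ≤ 0.00004.
n⁴ ≥ 6144/(180·0.00004) = 853333 ⇒ n ≥ 30.3934, so the smallest even n is 32. (n must be even for Simpson's rule.)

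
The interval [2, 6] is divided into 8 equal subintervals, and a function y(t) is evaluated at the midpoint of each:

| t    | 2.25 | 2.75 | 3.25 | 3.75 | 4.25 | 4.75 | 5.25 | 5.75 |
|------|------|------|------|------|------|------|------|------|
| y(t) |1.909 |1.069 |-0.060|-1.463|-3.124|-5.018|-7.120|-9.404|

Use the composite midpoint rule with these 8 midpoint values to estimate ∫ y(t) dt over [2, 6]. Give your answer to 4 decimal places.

h = 0.5, n = 8.
h·[y(m₁) + y(m₂) + y(m₃) + y(m₄) + y(m₅) + y(m₆) + y(m₇) + y(m₈)] = 0.5·(-23.211) = -11.6055.

-11.6055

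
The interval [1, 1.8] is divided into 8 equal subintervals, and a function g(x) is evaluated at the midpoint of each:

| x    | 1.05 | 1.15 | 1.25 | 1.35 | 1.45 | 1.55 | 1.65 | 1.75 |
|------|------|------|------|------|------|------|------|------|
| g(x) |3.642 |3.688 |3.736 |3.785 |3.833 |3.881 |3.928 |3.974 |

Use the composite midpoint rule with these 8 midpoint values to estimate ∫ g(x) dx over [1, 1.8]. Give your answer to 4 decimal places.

h = 0.1, n = 8.
h·[y(m₁) + y(m₂) + y(m₃) + y(m₄) + y(m₅) + y(m₆) + y(m₇) + y(m₈)] = 0.1·(30.467) = 3.0467.

3.0467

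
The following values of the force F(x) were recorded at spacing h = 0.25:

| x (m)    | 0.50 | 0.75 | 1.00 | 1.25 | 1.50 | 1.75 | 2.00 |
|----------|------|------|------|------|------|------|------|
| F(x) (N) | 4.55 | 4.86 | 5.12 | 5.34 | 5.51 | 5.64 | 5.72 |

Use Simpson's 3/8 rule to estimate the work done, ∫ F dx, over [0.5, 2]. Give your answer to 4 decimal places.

7.9069

h = 0.25, n = 6.
(3h/8)·[y₀ + 3y₁ + 3y₂ + 2y₃ + 3y₄ + 3y₅ + y₆] = 0.09375·(84.34) = 7.9069.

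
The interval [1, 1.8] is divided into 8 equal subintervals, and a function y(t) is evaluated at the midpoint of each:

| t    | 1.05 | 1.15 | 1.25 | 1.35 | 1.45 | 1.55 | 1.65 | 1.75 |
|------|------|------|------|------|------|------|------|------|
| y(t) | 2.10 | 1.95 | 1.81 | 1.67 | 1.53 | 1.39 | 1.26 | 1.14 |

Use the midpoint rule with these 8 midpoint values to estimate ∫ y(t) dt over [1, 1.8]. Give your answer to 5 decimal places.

1.28500

h = 0.1, n = 8.
h·[y(m₁) + y(m₂) + y(m₃) + y(m₄) + y(m₅) + y(m₆) + y(m₇) + y(m₈)] = 0.1·(12.85) = 1.28500.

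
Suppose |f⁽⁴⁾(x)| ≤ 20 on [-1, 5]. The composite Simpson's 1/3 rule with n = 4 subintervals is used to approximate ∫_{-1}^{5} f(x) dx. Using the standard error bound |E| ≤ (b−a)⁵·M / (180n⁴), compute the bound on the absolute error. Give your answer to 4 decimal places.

|E| ≤ (6)⁵·20 / (180·4⁴) = 155520/46080 = 3.3750.

3.3750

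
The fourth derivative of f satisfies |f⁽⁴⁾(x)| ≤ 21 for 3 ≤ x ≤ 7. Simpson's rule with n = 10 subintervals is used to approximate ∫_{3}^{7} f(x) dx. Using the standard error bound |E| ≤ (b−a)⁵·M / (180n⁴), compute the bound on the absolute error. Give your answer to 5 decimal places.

|E| ≤ (4)⁵·21 / (180·10⁴) = 21504/1800000 = 0.01195.

0.01195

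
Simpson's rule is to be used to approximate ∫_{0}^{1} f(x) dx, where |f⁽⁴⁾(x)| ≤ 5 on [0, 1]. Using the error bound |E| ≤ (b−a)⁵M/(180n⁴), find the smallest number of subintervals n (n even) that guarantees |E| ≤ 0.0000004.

Need 5/(180n⁴) ≤ 0.0000004.
n⁴ ≥ 5/(180·0.0000004) = 69444.4 ⇒ n ≥ 16.2334, so the smallest even n is 18. (n must be even for Simpson's rule.)

18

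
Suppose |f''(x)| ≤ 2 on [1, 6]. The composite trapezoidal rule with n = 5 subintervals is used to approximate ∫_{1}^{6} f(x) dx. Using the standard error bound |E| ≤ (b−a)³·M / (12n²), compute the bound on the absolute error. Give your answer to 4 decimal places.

0.8333

|E| ≤ (5)³·2 / (12·5²) = 250/300 = 0.8333.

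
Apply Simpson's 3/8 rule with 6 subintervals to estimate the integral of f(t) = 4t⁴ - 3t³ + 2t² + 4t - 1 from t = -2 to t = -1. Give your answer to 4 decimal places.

h = (-1 − (-2))/6 = 0.166667.
Nodes t₀,…,t₆ = -2, -1.833333, -1.666667, -1.5, -1.333333, -1.166667, -1.
f(t) = 4t⁴ - 3t³ + 2t² + 4t - 1: f₀=87, f₁=62.063272, f₂=42.641975, f₃=27.875, f₄=16.975309, f₅=9.229938, f₆=4.
(3h/8)·[f₀ + 3f₁ + 3f₂ + 2f₃ + 3f₄ + 3f₅ + f₆] = 0.0625·(539.481481) = 33.7176.

33.7176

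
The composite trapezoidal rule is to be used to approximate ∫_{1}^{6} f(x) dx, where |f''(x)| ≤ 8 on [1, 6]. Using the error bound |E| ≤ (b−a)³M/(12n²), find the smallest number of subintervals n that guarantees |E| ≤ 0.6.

Need 1000/(12n²) ≤ 0.6.
n² ≥ 1000/(12·0.6) = 138.889 ⇒ n ≥ 11.7851, so the smallest n is 12.

12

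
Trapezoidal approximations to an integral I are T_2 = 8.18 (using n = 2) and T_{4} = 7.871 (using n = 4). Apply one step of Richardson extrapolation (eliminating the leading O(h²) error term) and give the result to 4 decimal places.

7.7680

R = (4·T_{4} − T_2) / 3 = (4·7.871 − 8.18)/3 = (23.304)/3 = 7.7680.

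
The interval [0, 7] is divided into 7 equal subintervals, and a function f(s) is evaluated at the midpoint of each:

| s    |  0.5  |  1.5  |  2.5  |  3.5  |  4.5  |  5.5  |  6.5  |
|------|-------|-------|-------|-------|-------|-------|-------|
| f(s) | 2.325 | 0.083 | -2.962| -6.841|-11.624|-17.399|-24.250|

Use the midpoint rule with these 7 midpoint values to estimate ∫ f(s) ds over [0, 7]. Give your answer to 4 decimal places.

h = 1, n = 7.
h·[y(m₁) + y(m₂) + y(m₃) + y(m₄) + y(m₅) + y(m₆) + y(m₇)] = 1·(-60.668) = -60.6680.

-60.6680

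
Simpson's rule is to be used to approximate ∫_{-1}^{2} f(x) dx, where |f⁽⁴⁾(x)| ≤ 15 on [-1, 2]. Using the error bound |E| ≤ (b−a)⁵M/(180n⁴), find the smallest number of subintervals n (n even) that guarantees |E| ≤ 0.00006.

26

Need 3645/(180n⁴) ≤ 0.00006.
n⁴ ≥ 3645/(180·0.00006) = 337500 ⇒ n ≥ 24.1029, so the smallest even n is 26. (n must be even for Simpson's rule.)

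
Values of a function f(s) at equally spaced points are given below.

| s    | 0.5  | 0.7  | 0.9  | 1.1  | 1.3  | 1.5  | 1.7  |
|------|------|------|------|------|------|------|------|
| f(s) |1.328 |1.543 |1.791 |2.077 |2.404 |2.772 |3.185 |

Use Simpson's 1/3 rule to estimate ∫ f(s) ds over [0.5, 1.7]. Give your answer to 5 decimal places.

2.56473

h = 0.2, n = 6.
(h/3)·[y₀ + 4y₁ + 2y₂ + 4y₃ + 2y₄ + 4y₅ + y₆] = 0.066667·(38.471) = 2.56473.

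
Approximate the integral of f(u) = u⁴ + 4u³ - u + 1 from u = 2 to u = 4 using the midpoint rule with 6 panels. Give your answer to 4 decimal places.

432.6970

h = (4 − 2)/6 = 0.333333.
Midpoints m₁,…,m₆ = 2.166667, 2.5, 2.833333, 3.166667, 3.5, 3.833333.
f(m₁)=61.556327, f(m₂)=100.0625, f(m₃)=153.593364, f(m₄)=225.408179, f(m₅)=319.0625, f(m₆)=438.408179.
h·[f(m₁) + f(m₂) + f(m₃) + f(m₄) + f(m₅) + f(m₆)] = 0.333333·(1298.091049) = 432.6970.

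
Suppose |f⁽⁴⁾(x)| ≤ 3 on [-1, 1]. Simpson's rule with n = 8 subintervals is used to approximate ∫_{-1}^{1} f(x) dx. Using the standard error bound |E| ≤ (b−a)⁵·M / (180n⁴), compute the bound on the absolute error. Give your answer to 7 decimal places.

|E| ≤ (2)⁵·3 / (180·8⁴) = 96/737280 = 0.0001302.

0.0001302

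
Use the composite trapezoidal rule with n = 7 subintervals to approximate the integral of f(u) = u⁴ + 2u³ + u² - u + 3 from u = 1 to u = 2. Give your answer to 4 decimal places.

17.6150

h = (2 − 1)/7 = 0.142857.
Nodes u₀,…,u₇ = 1, 1.142857, 1.285714, 1.428571, 1.571429, 1.714286, 1.857143, 2.
f(u) = u⁴ + 2u³ + u² - u + 3: f₀=6, f₁=7.854644, f₂=10.350687, f₃=13.608080, f₄=17.756768, f₅=22.936693, f₆=29.297793, f₇=37.
(h/2)·[f₀ + 2f₁ + 2f₂ + 2f₃ + 2f₄ + 2f₅ + 2f₆ + f₇] = 0.071429·(246.609329) = 17.6150.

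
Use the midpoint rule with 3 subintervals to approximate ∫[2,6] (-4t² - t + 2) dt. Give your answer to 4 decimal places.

-282.9630

h = (6 − 2)/3 = 1.333333.
Midpoints m₁,…,m₃ = 2.666667, 4, 5.333333.
f(m₁)=-29.111111, f(m₂)=-66, f(m₃)=-117.111111.
h·[f(m₁) + f(m₂) + f(m₃)] = 1.333333·(-212.222222) = -282.9630.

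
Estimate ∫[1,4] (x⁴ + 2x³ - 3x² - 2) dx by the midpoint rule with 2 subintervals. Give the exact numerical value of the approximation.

h = (4 − 1)/2 = 1.5.
Midpoints m₁,…,m₂ = 1.75, 3.25.
f(m₁)=8.91015625, f(m₂)=146.53515625.
h·[f(m₁) + f(m₂)] = 1.5·(155.4453125) = 233.16796875.

233.16796875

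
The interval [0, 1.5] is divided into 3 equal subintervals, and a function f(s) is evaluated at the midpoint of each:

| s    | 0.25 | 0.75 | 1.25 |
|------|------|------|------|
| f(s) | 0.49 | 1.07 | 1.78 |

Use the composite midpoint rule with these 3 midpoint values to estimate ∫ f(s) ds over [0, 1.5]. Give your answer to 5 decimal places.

1.67000

h = 0.5, n = 3.
h·[y(m₁) + y(m₂) + y(m₃)] = 0.5·(3.34) = 1.67000.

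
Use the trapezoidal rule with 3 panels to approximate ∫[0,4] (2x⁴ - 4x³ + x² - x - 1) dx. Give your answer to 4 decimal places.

h = (4 − 0)/3 = 1.333333.
Nodes x₀,…,x₃ = 0, 1.333333, 2.666667, 4.
f(x) = 2x⁴ - 4x³ + x² - x - 1: f₀=-1, f₁=-3.716049, f₂=28.728395, f₃=267.
(h/2)·[f₀ + 2f₁ + 2f₂ + f₃] = 0.666667·(316.024691) = 210.6831.

210.6831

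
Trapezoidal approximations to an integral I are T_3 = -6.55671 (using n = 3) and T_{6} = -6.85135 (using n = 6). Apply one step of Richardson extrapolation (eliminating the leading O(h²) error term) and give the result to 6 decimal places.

R = (4·T_{6} − T_3) / 3 = (4·(-6.85135) − (-6.55671))/3 = (-20.84869)/3 = -6.949563.

-6.949563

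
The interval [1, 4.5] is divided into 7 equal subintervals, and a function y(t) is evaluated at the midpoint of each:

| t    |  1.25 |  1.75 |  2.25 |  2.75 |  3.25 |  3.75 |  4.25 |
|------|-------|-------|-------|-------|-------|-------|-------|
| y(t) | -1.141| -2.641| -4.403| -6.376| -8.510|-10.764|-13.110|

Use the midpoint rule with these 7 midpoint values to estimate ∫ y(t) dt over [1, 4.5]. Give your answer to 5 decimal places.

h = 0.5, n = 7.
h·[y(m₁) + y(m₂) + y(m₃) + y(m₄) + y(m₅) + y(m₆) + y(m₇)] = 0.5·(-46.945) = -23.47250.

-23.47250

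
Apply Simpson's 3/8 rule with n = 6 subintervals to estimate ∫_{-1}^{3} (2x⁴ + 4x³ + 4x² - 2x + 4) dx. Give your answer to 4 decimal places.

223.4074

h = (3 − (-1))/6 = 0.666667.
Nodes x₀,…,x₆ = -1, -0.333333, 0.333333, 1, 1.666667, 2.333333, 3.
f(x) = 2x⁴ + 4x³ + 4x² - 2x + 4: f₀=8, f₁=4.987654, f₂=3.950617, f₃=12, f₄=45.728395, f₅=131.209877, f₆=304.
(3h/8)·[f₀ + 3f₁ + 3f₂ + 2f₃ + 3f₄ + 3f₅ + f₆] = 0.25·(893.629630) = 223.4074.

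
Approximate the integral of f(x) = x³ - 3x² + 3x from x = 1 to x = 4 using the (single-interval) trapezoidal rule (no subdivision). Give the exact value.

T = (b−a)/2 · [f(1) + f(4)] = 1.5·[1 + 28] = 43.5.

43.5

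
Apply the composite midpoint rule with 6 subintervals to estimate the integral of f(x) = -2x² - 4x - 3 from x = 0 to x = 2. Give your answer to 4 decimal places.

-19.2963

h = (2 − 0)/6 = 0.333333.
Midpoints m₁,…,m₆ = 0.166667, 0.5, 0.833333, 1.166667, 1.5, 1.833333.
f(m₁)=-3.722222, f(m₂)=-5.5, f(m₃)=-7.722222, f(m₄)=-10.388889, f(m₅)=-13.5, f(m₆)=-17.055556.
h·[f(m₁) + f(m₂) + f(m₃) + f(m₄) + f(m₅) + f(m₆)] = 0.333333·(-57.888889) = -19.2963.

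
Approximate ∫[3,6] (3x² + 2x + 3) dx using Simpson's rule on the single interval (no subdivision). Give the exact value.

S = (b−a)/6 · [f(3) + 4f(4.5) + f(6)] = 0.5·[36 + 4·72.75 + 123] = 225.

225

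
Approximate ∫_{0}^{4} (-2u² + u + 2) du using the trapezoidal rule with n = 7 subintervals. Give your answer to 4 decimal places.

-27.1020

h = (4 − 0)/7 = 0.571429.
Nodes u₀,…,u₇ = 0, 0.571429, 1.142857, 1.714286, 2.285714, 2.857143, 3.428571, 4.
f(u) = -2u² + u + 2: f₀=2, f₁=1.918367, f₂=0.530612, f₃=-2.163265, f₄=-6.163265, f₅=-11.469388, f₆=-18.081633, f₇=-26.
(h/2)·[f₀ + 2f₁ + 2f₂ + 2f₃ + 2f₄ + 2f₅ + 2f₆ + f₇] = 0.285714·(-94.857143) = -27.1020.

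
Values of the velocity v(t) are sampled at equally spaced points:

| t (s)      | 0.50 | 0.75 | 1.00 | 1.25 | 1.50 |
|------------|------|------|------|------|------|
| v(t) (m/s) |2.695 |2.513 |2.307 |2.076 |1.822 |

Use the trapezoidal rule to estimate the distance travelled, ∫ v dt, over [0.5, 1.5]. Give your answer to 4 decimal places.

h = 0.25, n = 4.
(h/2)·[y₀ + 2y₁ + 2y₂ + 2y₃ + y₄] = 0.125·(18.309) = 2.2886.

2.2886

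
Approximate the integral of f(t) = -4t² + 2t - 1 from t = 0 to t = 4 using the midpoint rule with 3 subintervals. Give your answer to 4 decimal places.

h = (4 − 0)/3 = 1.333333.
Midpoints m₁,…,m₃ = 0.666667, 2, 3.333333.
f(m₁)=-1.444444, f(m₂)=-13, f(m₃)=-38.777778.
h·[f(m₁) + f(m₂) + f(m₃)] = 1.333333·(-53.222222) = -70.9630.

-70.9630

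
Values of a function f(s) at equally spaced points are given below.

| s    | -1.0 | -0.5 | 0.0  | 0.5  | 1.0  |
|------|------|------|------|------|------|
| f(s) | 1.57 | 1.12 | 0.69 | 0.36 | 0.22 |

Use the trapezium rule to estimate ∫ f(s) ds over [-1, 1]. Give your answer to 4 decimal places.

1.5325

h = 0.5, n = 4.
(h/2)·[y₀ + 2y₁ + 2y₂ + 2y₃ + y₄] = 0.25·(6.13) = 1.5325.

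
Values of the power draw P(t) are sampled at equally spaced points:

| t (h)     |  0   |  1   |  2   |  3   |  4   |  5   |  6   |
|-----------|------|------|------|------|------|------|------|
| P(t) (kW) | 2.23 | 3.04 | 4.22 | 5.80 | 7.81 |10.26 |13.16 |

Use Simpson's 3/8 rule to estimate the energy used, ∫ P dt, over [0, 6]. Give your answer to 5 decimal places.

h = 1, n = 6.
(3h/8)·[y₀ + 3y₁ + 3y₂ + 2y₃ + 3y₄ + 3y₅ + y₆] = 0.375·(102.98) = 38.61750.

38.61750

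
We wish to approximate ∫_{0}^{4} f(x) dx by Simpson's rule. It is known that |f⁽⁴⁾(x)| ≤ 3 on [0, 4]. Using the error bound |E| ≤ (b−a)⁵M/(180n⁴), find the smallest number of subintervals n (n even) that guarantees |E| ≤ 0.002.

Need 3072/(180n⁴) ≤ 0.002.
n⁴ ≥ 3072/(180·0.002) = 8533.33 ⇒ n ≥ 9.6112, so the smallest even n is 10. (n must be even for Simpson's rule.)

10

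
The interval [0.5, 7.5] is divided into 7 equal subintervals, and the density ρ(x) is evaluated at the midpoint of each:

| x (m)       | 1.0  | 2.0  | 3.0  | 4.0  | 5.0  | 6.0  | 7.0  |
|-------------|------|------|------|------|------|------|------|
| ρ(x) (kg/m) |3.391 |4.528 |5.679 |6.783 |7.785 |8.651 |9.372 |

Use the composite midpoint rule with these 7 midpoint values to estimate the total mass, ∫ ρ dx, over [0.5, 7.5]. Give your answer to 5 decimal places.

h = 1, n = 7.
h·[y(m₁) + y(m₂) + y(m₃) + y(m₄) + y(m₅) + y(m₆) + y(m₇)] = 1·(46.189) = 46.18900.

46.18900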